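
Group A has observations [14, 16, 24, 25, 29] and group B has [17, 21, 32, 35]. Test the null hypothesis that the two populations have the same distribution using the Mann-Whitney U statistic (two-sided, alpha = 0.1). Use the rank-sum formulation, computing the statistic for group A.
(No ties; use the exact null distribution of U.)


Step 1: Combine and sort all 9 observations; assign midranks.
sorted (value, group): (14,X), (16,X), (17,Y), (21,Y), (24,X), (25,X), (29,X), (32,Y), (35,Y)
ranks: 14->1, 16->2, 17->3, 21->4, 24->5, 25->6, 29->7, 32->8, 35->9
Step 2: Rank sum for X: R1 = 1 + 2 + 5 + 6 + 7 = 21.
Step 3: U_X = R1 - n1(n1+1)/2 = 21 - 5*6/2 = 21 - 15 = 6.
       U_Y = n1*n2 - U_X = 20 - 6 = 14.
Step 4: No ties, so the exact null distribution of U (based on enumerating the C(9,5) = 126 equally likely rank assignments) gives the two-sided p-value.
Step 5: p-value = 0.412698; compare to alpha = 0.1. fail to reject H0.

U_X = 6, p = 0.412698, fail to reject H0 at alpha = 0.1.


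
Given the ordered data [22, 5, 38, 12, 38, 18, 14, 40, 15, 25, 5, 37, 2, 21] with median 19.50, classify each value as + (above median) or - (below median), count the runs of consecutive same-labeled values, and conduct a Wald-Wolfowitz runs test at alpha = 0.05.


Step 1: Compute median = 19.50; label A = above, B = below.
Labels in order: ABABABBABABABA  (n_A = 7, n_B = 7)
Step 2: Count runs R = 13.
Step 3: Under H0 (random ordering), E[R] = 2*n_A*n_B/(n_A+n_B) + 1 = 2*7*7/14 + 1 = 8.0000.
        Var[R] = 2*n_A*n_B*(2*n_A*n_B - n_A - n_B) / ((n_A+n_B)^2 * (n_A+n_B-1)) = 8232/2548 = 3.2308.
        SD[R] = 1.7974.
Step 4: Continuity-corrected z = (R - 0.5 - E[R]) / SD[R] = (13 - 0.5 - 8.0000) / 1.7974 = 2.5036.
Step 5: Two-sided p-value via normal approximation = 2*(1 - Phi(|z|)) = 0.012295.
Step 6: alpha = 0.05. reject H0.

R = 13, z = 2.5036, p = 0.012295, reject H0.


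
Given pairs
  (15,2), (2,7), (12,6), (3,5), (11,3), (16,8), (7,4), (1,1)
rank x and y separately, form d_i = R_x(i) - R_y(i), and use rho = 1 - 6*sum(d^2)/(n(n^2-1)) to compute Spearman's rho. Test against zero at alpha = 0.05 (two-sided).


Step 1: Rank x and y separately (midranks; no ties here).
rank(x): 15->7, 2->2, 12->6, 3->3, 11->5, 16->8, 7->4, 1->1
rank(y): 2->2, 7->7, 6->6, 5->5, 3->3, 8->8, 4->4, 1->1
Step 2: d_i = R_x(i) - R_y(i); compute d_i^2.
  (7-2)^2=25, (2-7)^2=25, (6-6)^2=0, (3-5)^2=4, (5-3)^2=4, (8-8)^2=0, (4-4)^2=0, (1-1)^2=0
sum(d^2) = 58.
Step 3: rho = 1 - 6*58 / (8*(8^2 - 1)) = 1 - 348/504 = 0.309524.
Step 4: Under H0, t = rho * sqrt((n-2)/(1-rho^2)) = 0.7973 ~ t(6).
Step 5: Two-sided p-value from the t-distribution with 6 df = 0.455645.
Step 6: alpha = 0.05. fail to reject H0.

rho = 0.3095, p = 0.455645, fail to reject H0 at alpha = 0.05.


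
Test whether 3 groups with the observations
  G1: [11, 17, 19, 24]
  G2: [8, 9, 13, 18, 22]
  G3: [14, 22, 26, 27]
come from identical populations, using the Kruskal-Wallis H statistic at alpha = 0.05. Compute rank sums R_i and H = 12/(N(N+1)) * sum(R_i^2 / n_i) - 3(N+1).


Step 1: Combine all N = 13 observations and assign midranks.
sorted (value, group, rank): (8,G2,1), (9,G2,2), (11,G1,3), (13,G2,4), (14,G3,5), (17,G1,6), (18,G2,7), (19,G1,8), (22,G2,9.5), (22,G3,9.5), (24,G1,11), (26,G3,12), (27,G3,13)
Step 2: Sum ranks within each group.
R_1 = 28 (n_1 = 4)
R_2 = 23.5 (n_2 = 5)
R_3 = 39.5 (n_3 = 4)
Step 3: H = 12/(N(N+1)) * sum(R_i^2/n_i) - 3(N+1)
     = 12/(13*14) * (28^2/4 + 23.5^2/5 + 39.5^2/4) - 3*14
     = 0.065934 * 696.513 - 42
     = 3.923901.
Step 4: Ties present; correction factor C = 1 - 6/(13^3 - 13) = 0.997253. Corrected H = 3.923901 / 0.997253 = 3.934711.
Step 5: Under H0, H ~ chi^2(2); p-value = 0.139826.
Step 6: alpha = 0.05. fail to reject H0.

H = 3.9347, df = 2, p = 0.139826, fail to reject H0.


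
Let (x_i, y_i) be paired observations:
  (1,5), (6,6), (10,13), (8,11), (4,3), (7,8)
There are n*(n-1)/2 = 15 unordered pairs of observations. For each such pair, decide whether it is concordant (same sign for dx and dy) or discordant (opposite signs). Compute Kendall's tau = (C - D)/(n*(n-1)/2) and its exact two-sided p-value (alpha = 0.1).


Step 1: Enumerate the 15 unordered pairs (i,j) with i<j and classify each by sign(x_j-x_i) * sign(y_j-y_i).
  (1,2):dx=+5,dy=+1->C; (1,3):dx=+9,dy=+8->C; (1,4):dx=+7,dy=+6->C; (1,5):dx=+3,dy=-2->D
  (1,6):dx=+6,dy=+3->C; (2,3):dx=+4,dy=+7->C; (2,4):dx=+2,dy=+5->C; (2,5):dx=-2,dy=-3->C
  (2,6):dx=+1,dy=+2->C; (3,4):dx=-2,dy=-2->C; (3,5):dx=-6,dy=-10->C; (3,6):dx=-3,dy=-5->C
  (4,5):dx=-4,dy=-8->C; (4,6):dx=-1,dy=-3->C; (5,6):dx=+3,dy=+5->C
Step 2: C = 14, D = 1, total pairs = 15.
Step 3: tau = (C - D)/(n(n-1)/2) = (14 - 1)/15 = 0.866667.
Step 4: Exact two-sided p-value (enumerate n! = 720 permutations of y under H0): p = 0.016667.
Step 5: alpha = 0.1. reject H0.

tau_b = 0.8667 (C=14, D=1), p = 0.016667, reject H0.


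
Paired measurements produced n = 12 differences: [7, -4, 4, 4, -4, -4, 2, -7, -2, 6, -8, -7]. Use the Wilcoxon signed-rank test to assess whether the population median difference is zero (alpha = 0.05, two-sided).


Step 1: Drop any zero differences (none here) and take |d_i|.
|d| = [7, 4, 4, 4, 4, 4, 2, 7, 2, 6, 8, 7]
Step 2: Midrank |d_i| (ties get averaged ranks).
ranks: |7|->10, |4|->5, |4|->5, |4|->5, |4|->5, |4|->5, |2|->1.5, |7|->10, |2|->1.5, |6|->8, |8|->12, |7|->10
Step 3: Attach original signs; sum ranks with positive sign and with negative sign.
W+ = 10 + 5 + 5 + 1.5 + 8 = 29.5
W- = 5 + 5 + 5 + 10 + 1.5 + 12 + 10 = 48.5
(Check: W+ + W- = 78 should equal n(n+1)/2 = 78.)
Step 4: Test statistic W = min(W+, W-) = 29.5.
Step 5: Ties in |d|, so use the tie-corrected normal approximation.
        E[W] = n(n+1)/4 = 12*13/4 = 39.
        Tie groups: |d|=2 (t=2), |d|=4 (t=5), |d|=7 (t=3); sum(t^3 - t) = 150.
        Var[W] = n(n+1)(2n+1)/24 - sum(t^3-t)/48 = 3900/24 - 150/48 = 159.375.
        z = (W - E[W]) / sqrt(Var[W]) = (29.5 - 39) / 12.6244 = -0.7525.
        Two-sided p = 2*Phi(z) = 0.451743.
Step 6: alpha = 0.05. fail to reject H0.

W+ = 29.5, W- = 48.5, W = min = 29.5, p = 0.451743, fail to reject H0.


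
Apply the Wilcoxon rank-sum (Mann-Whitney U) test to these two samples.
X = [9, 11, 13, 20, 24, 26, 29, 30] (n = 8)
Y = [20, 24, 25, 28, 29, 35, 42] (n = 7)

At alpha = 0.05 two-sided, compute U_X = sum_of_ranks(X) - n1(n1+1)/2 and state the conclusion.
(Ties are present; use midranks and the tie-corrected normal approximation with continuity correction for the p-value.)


Step 1: Combine and sort all 15 observations; assign midranks.
sorted (value, group): (9,X), (11,X), (13,X), (20,X), (20,Y), (24,X), (24,Y), (25,Y), (26,X), (28,Y), (29,X), (29,Y), (30,X), (35,Y), (42,Y)
ranks: 9->1, 11->2, 13->3, 20->4.5, 20->4.5, 24->6.5, 24->6.5, 25->8, 26->9, 28->10, 29->11.5, 29->11.5, 30->13, 35->14, 42->15
Step 2: Rank sum for X: R1 = 1 + 2 + 3 + 4.5 + 6.5 + 9 + 11.5 + 13 = 50.5.
Step 3: U_X = R1 - n1(n1+1)/2 = 50.5 - 8*9/2 = 50.5 - 36 = 14.5.
       U_Y = n1*n2 - U_X = 56 - 14.5 = 41.5.
Step 4: Ties are present, so use the tie-corrected normal approximation (with continuity correction) for the p-value.
Step 5: p-value = 0.131426; compare to alpha = 0.05. fail to reject H0.

U_X = 14.5, p = 0.131426, fail to reject H0 at alpha = 0.05.


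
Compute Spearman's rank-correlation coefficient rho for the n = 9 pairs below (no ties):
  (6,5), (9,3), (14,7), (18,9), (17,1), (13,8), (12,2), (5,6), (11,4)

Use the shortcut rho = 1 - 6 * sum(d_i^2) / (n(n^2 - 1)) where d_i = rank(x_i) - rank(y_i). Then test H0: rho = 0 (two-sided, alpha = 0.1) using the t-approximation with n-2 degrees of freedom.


Step 1: Rank x and y separately (midranks; no ties here).
rank(x): 6->2, 9->3, 14->7, 18->9, 17->8, 13->6, 12->5, 5->1, 11->4
rank(y): 5->5, 3->3, 7->7, 9->9, 1->1, 8->8, 2->2, 6->6, 4->4
Step 2: d_i = R_x(i) - R_y(i); compute d_i^2.
  (2-5)^2=9, (3-3)^2=0, (7-7)^2=0, (9-9)^2=0, (8-1)^2=49, (6-8)^2=4, (5-2)^2=9, (1-6)^2=25, (4-4)^2=0
sum(d^2) = 96.
Step 3: rho = 1 - 6*96 / (9*(9^2 - 1)) = 1 - 576/720 = 0.200000.
Step 4: Under H0, t = rho * sqrt((n-2)/(1-rho^2)) = 0.5401 ~ t(7).
Step 5: Two-sided p-value from the t-distribution with 7 df = 0.605901.
Step 6: alpha = 0.1. fail to reject H0.

rho = 0.2000, p = 0.605901, fail to reject H0 at alpha = 0.1.


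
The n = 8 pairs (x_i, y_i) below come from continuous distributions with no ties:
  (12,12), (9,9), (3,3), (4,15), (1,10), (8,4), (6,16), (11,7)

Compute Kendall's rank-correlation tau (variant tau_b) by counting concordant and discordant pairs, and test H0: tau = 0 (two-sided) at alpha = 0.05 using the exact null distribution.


Step 1: Enumerate the 28 unordered pairs (i,j) with i<j and classify each by sign(x_j-x_i) * sign(y_j-y_i).
  (1,2):dx=-3,dy=-3->C; (1,3):dx=-9,dy=-9->C; (1,4):dx=-8,dy=+3->D; (1,5):dx=-11,dy=-2->C
  (1,6):dx=-4,dy=-8->C; (1,7):dx=-6,dy=+4->D; (1,8):dx=-1,dy=-5->C; (2,3):dx=-6,dy=-6->C
  (2,4):dx=-5,dy=+6->D; (2,5):dx=-8,dy=+1->D; (2,6):dx=-1,dy=-5->C; (2,7):dx=-3,dy=+7->D
  (2,8):dx=+2,dy=-2->D; (3,4):dx=+1,dy=+12->C; (3,5):dx=-2,dy=+7->D; (3,6):dx=+5,dy=+1->C
  (3,7):dx=+3,dy=+13->C; (3,8):dx=+8,dy=+4->C; (4,5):dx=-3,dy=-5->C; (4,6):dx=+4,dy=-11->D
  (4,7):dx=+2,dy=+1->C; (4,8):dx=+7,dy=-8->D; (5,6):dx=+7,dy=-6->D; (5,7):dx=+5,dy=+6->C
  (5,8):dx=+10,dy=-3->D; (6,7):dx=-2,dy=+12->D; (6,8):dx=+3,dy=+3->C; (7,8):dx=+5,dy=-9->D
Step 2: C = 15, D = 13, total pairs = 28.
Step 3: tau = (C - D)/(n(n-1)/2) = (15 - 13)/28 = 0.071429.
Step 4: Exact two-sided p-value (enumerate n! = 40320 permutations of y under H0): p = 0.904861.
Step 5: alpha = 0.05. fail to reject H0.

tau_b = 0.0714 (C=15, D=13), p = 0.904861, fail to reject H0.


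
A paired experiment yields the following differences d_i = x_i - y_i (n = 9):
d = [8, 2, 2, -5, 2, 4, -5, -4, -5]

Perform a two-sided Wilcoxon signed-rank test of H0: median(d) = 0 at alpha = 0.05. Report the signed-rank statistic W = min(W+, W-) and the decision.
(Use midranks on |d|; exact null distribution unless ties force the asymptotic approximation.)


Step 1: Drop any zero differences (none here) and take |d_i|.
|d| = [8, 2, 2, 5, 2, 4, 5, 4, 5]
Step 2: Midrank |d_i| (ties get averaged ranks).
ranks: |8|->9, |2|->2, |2|->2, |5|->7, |2|->2, |4|->4.5, |5|->7, |4|->4.5, |5|->7
Step 3: Attach original signs; sum ranks with positive sign and with negative sign.
W+ = 9 + 2 + 2 + 2 + 4.5 = 19.5
W- = 7 + 7 + 4.5 + 7 = 25.5
(Check: W+ + W- = 45 should equal n(n+1)/2 = 45.)
Step 4: Test statistic W = min(W+, W-) = 19.5.
Step 5: Ties in |d|, so use the tie-corrected normal approximation.
        E[W] = n(n+1)/4 = 9*10/4 = 22.5.
        Tie groups: |d|=2 (t=3), |d|=4 (t=2), |d|=5 (t=3); sum(t^3 - t) = 54.
        Var[W] = n(n+1)(2n+1)/24 - sum(t^3-t)/48 = 1710/24 - 54/48 = 70.125.
        z = (W - E[W]) / sqrt(Var[W]) = (19.5 - 22.5) / 8.3741 = -0.3582.
        Two-sided p = 2*Phi(z) = 0.720157.
Step 6: alpha = 0.05. fail to reject H0.

W+ = 19.5, W- = 25.5, W = min = 19.5, p = 0.720157, fail to reject H0.


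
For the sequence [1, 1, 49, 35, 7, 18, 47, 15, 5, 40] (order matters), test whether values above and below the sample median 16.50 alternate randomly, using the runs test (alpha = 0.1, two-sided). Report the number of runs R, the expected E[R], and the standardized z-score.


Step 1: Compute median = 16.50; label A = above, B = below.
Labels in order: BBAABAABBA  (n_A = 5, n_B = 5)
Step 2: Count runs R = 6.
Step 3: Under H0 (random ordering), E[R] = 2*n_A*n_B/(n_A+n_B) + 1 = 2*5*5/10 + 1 = 6.0000.
        Var[R] = 2*n_A*n_B*(2*n_A*n_B - n_A - n_B) / ((n_A+n_B)^2 * (n_A+n_B-1)) = 2000/900 = 2.2222.
        SD[R] = 1.4907.
Step 4: R = E[R], so z = 0 with no continuity correction.
Step 5: Two-sided p-value via normal approximation = 2*(1 - Phi(|z|)) = 1.000000.
Step 6: alpha = 0.1. fail to reject H0.

R = 6, z = 0.0000, p = 1.000000, fail to reject H0.


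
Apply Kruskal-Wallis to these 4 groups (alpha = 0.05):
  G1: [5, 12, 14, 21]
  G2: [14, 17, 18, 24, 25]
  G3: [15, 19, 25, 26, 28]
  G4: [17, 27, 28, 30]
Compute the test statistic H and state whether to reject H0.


Step 1: Combine all N = 18 observations and assign midranks.
sorted (value, group, rank): (5,G1,1), (12,G1,2), (14,G1,3.5), (14,G2,3.5), (15,G3,5), (17,G2,6.5), (17,G4,6.5), (18,G2,8), (19,G3,9), (21,G1,10), (24,G2,11), (25,G2,12.5), (25,G3,12.5), (26,G3,14), (27,G4,15), (28,G3,16.5), (28,G4,16.5), (30,G4,18)
Step 2: Sum ranks within each group.
R_1 = 16.5 (n_1 = 4)
R_2 = 41.5 (n_2 = 5)
R_3 = 57 (n_3 = 5)
R_4 = 56 (n_4 = 4)
Step 3: H = 12/(N(N+1)) * sum(R_i^2/n_i) - 3(N+1)
     = 12/(18*19) * (16.5^2/4 + 41.5^2/5 + 57^2/5 + 56^2/4) - 3*19
     = 0.035088 * 1846.31 - 57
     = 7.782895.
Step 4: Ties present; correction factor C = 1 - 24/(18^3 - 18) = 0.995872. Corrected H = 7.782895 / 0.995872 = 7.815155.
Step 5: Under H0, H ~ chi^2(3); p-value = 0.049990.
Step 6: alpha = 0.05. reject H0.

H = 7.8152, df = 3, p = 0.049990, reject H0.


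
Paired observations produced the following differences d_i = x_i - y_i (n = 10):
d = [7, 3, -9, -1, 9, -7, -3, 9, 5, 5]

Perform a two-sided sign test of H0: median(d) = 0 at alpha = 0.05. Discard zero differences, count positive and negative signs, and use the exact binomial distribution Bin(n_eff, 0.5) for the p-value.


Step 1: Discard zero differences. Original n = 10; n_eff = number of nonzero differences = 10.
Nonzero differences (with sign): +7, +3, -9, -1, +9, -7, -3, +9, +5, +5
Step 2: Count signs: positive = 6, negative = 4.
Step 3: Under H0: P(positive) = 0.5, so the number of positives S ~ Bin(10, 0.5).
Step 4: Two-sided exact p-value = sum of Bin(10,0.5) probabilities at or below the observed probability = 0.753906.
Step 5: alpha = 0.05. fail to reject H0.

n_eff = 10, pos = 6, neg = 4, p = 0.753906, fail to reject H0.


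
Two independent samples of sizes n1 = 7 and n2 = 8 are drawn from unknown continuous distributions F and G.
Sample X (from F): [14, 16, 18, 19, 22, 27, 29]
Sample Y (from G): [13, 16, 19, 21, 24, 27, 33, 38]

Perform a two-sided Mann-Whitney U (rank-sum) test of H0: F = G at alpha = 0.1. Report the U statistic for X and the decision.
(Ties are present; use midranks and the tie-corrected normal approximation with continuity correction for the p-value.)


Step 1: Combine and sort all 15 observations; assign midranks.
sorted (value, group): (13,Y), (14,X), (16,X), (16,Y), (18,X), (19,X), (19,Y), (21,Y), (22,X), (24,Y), (27,X), (27,Y), (29,X), (33,Y), (38,Y)
ranks: 13->1, 14->2, 16->3.5, 16->3.5, 18->5, 19->6.5, 19->6.5, 21->8, 22->9, 24->10, 27->11.5, 27->11.5, 29->13, 33->14, 38->15
Step 2: Rank sum for X: R1 = 2 + 3.5 + 5 + 6.5 + 9 + 11.5 + 13 = 50.5.
Step 3: U_X = R1 - n1(n1+1)/2 = 50.5 - 7*8/2 = 50.5 - 28 = 22.5.
       U_Y = n1*n2 - U_X = 56 - 22.5 = 33.5.
Step 4: Ties are present, so use the tie-corrected normal approximation (with continuity correction) for the p-value.
Step 5: p-value = 0.561784; compare to alpha = 0.1. fail to reject H0.

U_X = 22.5, p = 0.561784, fail to reject H0 at alpha = 0.1.


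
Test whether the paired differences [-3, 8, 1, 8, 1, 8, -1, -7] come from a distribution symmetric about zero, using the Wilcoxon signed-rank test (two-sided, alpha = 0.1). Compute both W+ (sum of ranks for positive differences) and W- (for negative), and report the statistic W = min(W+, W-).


Step 1: Drop any zero differences (none here) and take |d_i|.
|d| = [3, 8, 1, 8, 1, 8, 1, 7]
Step 2: Midrank |d_i| (ties get averaged ranks).
ranks: |3|->4, |8|->7, |1|->2, |8|->7, |1|->2, |8|->7, |1|->2, |7|->5
Step 3: Attach original signs; sum ranks with positive sign and with negative sign.
W+ = 7 + 2 + 7 + 2 + 7 = 25
W- = 4 + 2 + 5 = 11
(Check: W+ + W- = 36 should equal n(n+1)/2 = 36.)
Step 4: Test statistic W = min(W+, W-) = 11.
Step 5: Ties in |d|, so use the tie-corrected normal approximation.
        E[W] = n(n+1)/4 = 8*9/4 = 18.
        Tie groups: |d|=1 (t=3), |d|=8 (t=3); sum(t^3 - t) = 48.
        Var[W] = n(n+1)(2n+1)/24 - sum(t^3-t)/48 = 1224/24 - 48/48 = 50.
        z = (W - E[W]) / sqrt(Var[W]) = (11 - 18) / 7.0711 = -0.9899.
        Two-sided p = 2*Phi(z) = 0.322199.
Step 6: alpha = 0.1. fail to reject H0.

W+ = 25, W- = 11, W = min = 11, p = 0.322199, fail to reject H0.


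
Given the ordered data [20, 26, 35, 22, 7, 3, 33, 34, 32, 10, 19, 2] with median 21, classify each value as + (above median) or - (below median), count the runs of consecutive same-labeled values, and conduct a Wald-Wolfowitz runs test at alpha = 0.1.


Step 1: Compute median = 21; label A = above, B = below.
Labels in order: BAAABBAAABBB  (n_A = 6, n_B = 6)
Step 2: Count runs R = 5.
Step 3: Under H0 (random ordering), E[R] = 2*n_A*n_B/(n_A+n_B) + 1 = 2*6*6/12 + 1 = 7.0000.
        Var[R] = 2*n_A*n_B*(2*n_A*n_B - n_A - n_B) / ((n_A+n_B)^2 * (n_A+n_B-1)) = 4320/1584 = 2.7273.
        SD[R] = 1.6514.
Step 4: Continuity-corrected z = (R + 0.5 - E[R]) / SD[R] = (5 + 0.5 - 7.0000) / 1.6514 = -0.9083.
Step 5: Two-sided p-value via normal approximation = 2*(1 - Phi(|z|)) = 0.363722.
Step 6: alpha = 0.1. fail to reject H0.

R = 5, z = -0.9083, p = 0.363722, fail to reject H0.


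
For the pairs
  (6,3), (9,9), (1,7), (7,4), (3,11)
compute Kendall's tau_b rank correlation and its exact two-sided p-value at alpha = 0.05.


Step 1: Enumerate the 10 unordered pairs (i,j) with i<j and classify each by sign(x_j-x_i) * sign(y_j-y_i).
  (1,2):dx=+3,dy=+6->C; (1,3):dx=-5,dy=+4->D; (1,4):dx=+1,dy=+1->C; (1,5):dx=-3,dy=+8->D
  (2,3):dx=-8,dy=-2->C; (2,4):dx=-2,dy=-5->C; (2,5):dx=-6,dy=+2->D; (3,4):dx=+6,dy=-3->D
  (3,5):dx=+2,dy=+4->C; (4,5):dx=-4,dy=+7->D
Step 2: C = 5, D = 5, total pairs = 10.
Step 3: tau = (C - D)/(n(n-1)/2) = (5 - 5)/10 = 0.000000.
Step 4: Exact two-sided p-value (enumerate n! = 120 permutations of y under H0): p = 1.000000.
Step 5: alpha = 0.05. fail to reject H0.

tau_b = 0.0000 (C=5, D=5), p = 1.000000, fail to reject H0.


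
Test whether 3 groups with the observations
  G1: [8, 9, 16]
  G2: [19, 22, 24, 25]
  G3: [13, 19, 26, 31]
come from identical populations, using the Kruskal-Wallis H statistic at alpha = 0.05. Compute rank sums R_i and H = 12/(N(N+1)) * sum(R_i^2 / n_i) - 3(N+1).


Step 1: Combine all N = 11 observations and assign midranks.
sorted (value, group, rank): (8,G1,1), (9,G1,2), (13,G3,3), (16,G1,4), (19,G2,5.5), (19,G3,5.5), (22,G2,7), (24,G2,8), (25,G2,9), (26,G3,10), (31,G3,11)
Step 2: Sum ranks within each group.
R_1 = 7 (n_1 = 3)
R_2 = 29.5 (n_2 = 4)
R_3 = 29.5 (n_3 = 4)
Step 3: H = 12/(N(N+1)) * sum(R_i^2/n_i) - 3(N+1)
     = 12/(11*12) * (7^2/3 + 29.5^2/4 + 29.5^2/4) - 3*12
     = 0.090909 * 451.458 - 36
     = 5.041667.
Step 4: Ties present; correction factor C = 1 - 6/(11^3 - 11) = 0.995455. Corrected H = 5.041667 / 0.995455 = 5.064688.
Step 5: Under H0, H ~ chi^2(2); p-value = 0.079473.
Step 6: alpha = 0.05. fail to reject H0.

H = 5.0647, df = 2, p = 0.079473, fail to reject H0.


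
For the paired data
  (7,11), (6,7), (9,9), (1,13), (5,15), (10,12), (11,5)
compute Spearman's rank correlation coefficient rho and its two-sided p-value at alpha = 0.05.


Step 1: Rank x and y separately (midranks; no ties here).
rank(x): 7->4, 6->3, 9->5, 1->1, 5->2, 10->6, 11->7
rank(y): 11->4, 7->2, 9->3, 13->6, 15->7, 12->5, 5->1
Step 2: d_i = R_x(i) - R_y(i); compute d_i^2.
  (4-4)^2=0, (3-2)^2=1, (5-3)^2=4, (1-6)^2=25, (2-7)^2=25, (6-5)^2=1, (7-1)^2=36
sum(d^2) = 92.
Step 3: rho = 1 - 6*92 / (7*(7^2 - 1)) = 1 - 552/336 = -0.642857.
Step 4: Under H0, t = rho * sqrt((n-2)/(1-rho^2)) = -1.8766 ~ t(5).
Step 5: Two-sided p-value from the t-distribution with 5 df = 0.119392.
Step 6: alpha = 0.05. fail to reject H0.

rho = -0.6429, p = 0.119392, fail to reject H0 at alpha = 0.05.


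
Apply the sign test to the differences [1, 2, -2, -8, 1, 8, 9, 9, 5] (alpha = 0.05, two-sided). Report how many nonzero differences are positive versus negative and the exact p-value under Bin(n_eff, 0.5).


Step 1: Discard zero differences. Original n = 9; n_eff = number of nonzero differences = 9.
Nonzero differences (with sign): +1, +2, -2, -8, +1, +8, +9, +9, +5
Step 2: Count signs: positive = 7, negative = 2.
Step 3: Under H0: P(positive) = 0.5, so the number of positives S ~ Bin(9, 0.5).
Step 4: Two-sided exact p-value = sum of Bin(9,0.5) probabilities at or below the observed probability = 0.179688.
Step 5: alpha = 0.05. fail to reject H0.

n_eff = 9, pos = 7, neg = 2, p = 0.179688, fail to reject H0.


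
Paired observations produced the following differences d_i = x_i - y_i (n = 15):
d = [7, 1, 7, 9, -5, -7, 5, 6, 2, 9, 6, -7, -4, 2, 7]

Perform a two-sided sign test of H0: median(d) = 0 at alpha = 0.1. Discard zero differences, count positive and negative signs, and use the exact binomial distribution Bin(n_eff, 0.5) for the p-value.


Step 1: Discard zero differences. Original n = 15; n_eff = number of nonzero differences = 15.
Nonzero differences (with sign): +7, +1, +7, +9, -5, -7, +5, +6, +2, +9, +6, -7, -4, +2, +7
Step 2: Count signs: positive = 11, negative = 4.
Step 3: Under H0: P(positive) = 0.5, so the number of positives S ~ Bin(15, 0.5).
Step 4: Two-sided exact p-value = sum of Bin(15,0.5) probabilities at or below the observed probability = 0.118469.
Step 5: alpha = 0.1. fail to reject H0.

n_eff = 15, pos = 11, neg = 4, p = 0.118469, fail to reject H0.


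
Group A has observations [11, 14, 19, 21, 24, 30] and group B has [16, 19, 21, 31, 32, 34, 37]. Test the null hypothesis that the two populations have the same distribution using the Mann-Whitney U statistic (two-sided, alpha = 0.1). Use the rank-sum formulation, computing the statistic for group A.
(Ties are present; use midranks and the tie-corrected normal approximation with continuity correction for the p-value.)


Step 1: Combine and sort all 13 observations; assign midranks.
sorted (value, group): (11,X), (14,X), (16,Y), (19,X), (19,Y), (21,X), (21,Y), (24,X), (30,X), (31,Y), (32,Y), (34,Y), (37,Y)
ranks: 11->1, 14->2, 16->3, 19->4.5, 19->4.5, 21->6.5, 21->6.5, 24->8, 30->9, 31->10, 32->11, 34->12, 37->13
Step 2: Rank sum for X: R1 = 1 + 2 + 4.5 + 6.5 + 8 + 9 = 31.
Step 3: U_X = R1 - n1(n1+1)/2 = 31 - 6*7/2 = 31 - 21 = 10.
       U_Y = n1*n2 - U_X = 42 - 10 = 32.
Step 4: Ties are present, so use the tie-corrected normal approximation (with continuity correction) for the p-value.
Step 5: p-value = 0.132546; compare to alpha = 0.1. fail to reject H0.

U_X = 10, p = 0.132546, fail to reject H0 at alpha = 0.1.


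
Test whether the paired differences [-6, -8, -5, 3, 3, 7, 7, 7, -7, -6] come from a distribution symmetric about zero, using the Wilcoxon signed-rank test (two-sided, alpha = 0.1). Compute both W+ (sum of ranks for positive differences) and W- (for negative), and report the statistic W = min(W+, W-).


Step 1: Drop any zero differences (none here) and take |d_i|.
|d| = [6, 8, 5, 3, 3, 7, 7, 7, 7, 6]
Step 2: Midrank |d_i| (ties get averaged ranks).
ranks: |6|->4.5, |8|->10, |5|->3, |3|->1.5, |3|->1.5, |7|->7.5, |7|->7.5, |7|->7.5, |7|->7.5, |6|->4.5
Step 3: Attach original signs; sum ranks with positive sign and with negative sign.
W+ = 1.5 + 1.5 + 7.5 + 7.5 + 7.5 = 25.5
W- = 4.5 + 10 + 3 + 7.5 + 4.5 = 29.5
(Check: W+ + W- = 55 should equal n(n+1)/2 = 55.)
Step 4: Test statistic W = min(W+, W-) = 25.5.
Step 5: Ties in |d|, so use the tie-corrected normal approximation.
        E[W] = n(n+1)/4 = 10*11/4 = 27.5.
        Tie groups: |d|=3 (t=2), |d|=6 (t=2), |d|=7 (t=4); sum(t^3 - t) = 72.
        Var[W] = n(n+1)(2n+1)/24 - sum(t^3-t)/48 = 2310/24 - 72/48 = 94.75.
        z = (W - E[W]) / sqrt(Var[W]) = (25.5 - 27.5) / 9.7340 = -0.2055.
        Two-sided p = 2*Phi(z) = 0.837208.
Step 6: alpha = 0.1. fail to reject H0.

W+ = 25.5, W- = 29.5, W = min = 25.5, p = 0.837208, fail to reject H0.


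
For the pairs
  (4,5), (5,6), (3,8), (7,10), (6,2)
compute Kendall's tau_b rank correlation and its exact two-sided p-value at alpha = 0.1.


Step 1: Enumerate the 10 unordered pairs (i,j) with i<j and classify each by sign(x_j-x_i) * sign(y_j-y_i).
  (1,2):dx=+1,dy=+1->C; (1,3):dx=-1,dy=+3->D; (1,4):dx=+3,dy=+5->C; (1,5):dx=+2,dy=-3->D
  (2,3):dx=-2,dy=+2->D; (2,4):dx=+2,dy=+4->C; (2,5):dx=+1,dy=-4->D; (3,4):dx=+4,dy=+2->C
  (3,5):dx=+3,dy=-6->D; (4,5):dx=-1,dy=-8->C
Step 2: C = 5, D = 5, total pairs = 10.
Step 3: tau = (C - D)/(n(n-1)/2) = (5 - 5)/10 = 0.000000.
Step 4: Exact two-sided p-value (enumerate n! = 120 permutations of y under H0): p = 1.000000.
Step 5: alpha = 0.1. fail to reject H0.

tau_b = 0.0000 (C=5, D=5), p = 1.000000, fail to reject H0.


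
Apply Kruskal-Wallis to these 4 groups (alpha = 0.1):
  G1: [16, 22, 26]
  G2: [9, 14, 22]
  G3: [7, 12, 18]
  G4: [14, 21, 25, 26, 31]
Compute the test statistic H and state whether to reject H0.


Step 1: Combine all N = 14 observations and assign midranks.
sorted (value, group, rank): (7,G3,1), (9,G2,2), (12,G3,3), (14,G2,4.5), (14,G4,4.5), (16,G1,6), (18,G3,7), (21,G4,8), (22,G1,9.5), (22,G2,9.5), (25,G4,11), (26,G1,12.5), (26,G4,12.5), (31,G4,14)
Step 2: Sum ranks within each group.
R_1 = 28 (n_1 = 3)
R_2 = 16 (n_2 = 3)
R_3 = 11 (n_3 = 3)
R_4 = 50 (n_4 = 5)
Step 3: H = 12/(N(N+1)) * sum(R_i^2/n_i) - 3(N+1)
     = 12/(14*15) * (28^2/3 + 16^2/3 + 11^2/3 + 50^2/5) - 3*15
     = 0.057143 * 887 - 45
     = 5.685714.
Step 4: Ties present; correction factor C = 1 - 18/(14^3 - 14) = 0.993407. Corrected H = 5.685714 / 0.993407 = 5.723451.
Step 5: Under H0, H ~ chi^2(3); p-value = 0.125868.
Step 6: alpha = 0.1. fail to reject H0.

H = 5.7235, df = 3, p = 0.125868, fail to reject H0.


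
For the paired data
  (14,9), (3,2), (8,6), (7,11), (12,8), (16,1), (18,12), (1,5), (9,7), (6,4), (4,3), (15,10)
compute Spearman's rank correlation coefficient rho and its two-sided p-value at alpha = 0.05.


Step 1: Rank x and y separately (midranks; no ties here).
rank(x): 14->9, 3->2, 8->6, 7->5, 12->8, 16->11, 18->12, 1->1, 9->7, 6->4, 4->3, 15->10
rank(y): 9->9, 2->2, 6->6, 11->11, 8->8, 1->1, 12->12, 5->5, 7->7, 4->4, 3->3, 10->10
Step 2: d_i = R_x(i) - R_y(i); compute d_i^2.
  (9-9)^2=0, (2-2)^2=0, (6-6)^2=0, (5-11)^2=36, (8-8)^2=0, (11-1)^2=100, (12-12)^2=0, (1-5)^2=16, (7-7)^2=0, (4-4)^2=0, (3-3)^2=0, (10-10)^2=0
sum(d^2) = 152.
Step 3: rho = 1 - 6*152 / (12*(12^2 - 1)) = 1 - 912/1716 = 0.468531.
Step 4: Under H0, t = rho * sqrt((n-2)/(1-rho^2)) = 1.6771 ~ t(10).
Step 5: Two-sided p-value from the t-distribution with 10 df = 0.124455.
Step 6: alpha = 0.05. fail to reject H0.

rho = 0.4685, p = 0.124455, fail to reject H0 at alpha = 0.05.


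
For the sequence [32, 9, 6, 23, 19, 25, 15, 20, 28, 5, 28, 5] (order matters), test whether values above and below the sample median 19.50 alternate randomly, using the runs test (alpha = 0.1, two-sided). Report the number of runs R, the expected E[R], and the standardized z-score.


Step 1: Compute median = 19.50; label A = above, B = below.
Labels in order: ABBABABAABAB  (n_A = 6, n_B = 6)
Step 2: Count runs R = 10.
Step 3: Under H0 (random ordering), E[R] = 2*n_A*n_B/(n_A+n_B) + 1 = 2*6*6/12 + 1 = 7.0000.
        Var[R] = 2*n_A*n_B*(2*n_A*n_B - n_A - n_B) / ((n_A+n_B)^2 * (n_A+n_B-1)) = 4320/1584 = 2.7273.
        SD[R] = 1.6514.
Step 4: Continuity-corrected z = (R - 0.5 - E[R]) / SD[R] = (10 - 0.5 - 7.0000) / 1.6514 = 1.5138.
Step 5: Two-sided p-value via normal approximation = 2*(1 - Phi(|z|)) = 0.130070.
Step 6: alpha = 0.1. fail to reject H0.

R = 10, z = 1.5138, p = 0.130070, fail to reject H0.


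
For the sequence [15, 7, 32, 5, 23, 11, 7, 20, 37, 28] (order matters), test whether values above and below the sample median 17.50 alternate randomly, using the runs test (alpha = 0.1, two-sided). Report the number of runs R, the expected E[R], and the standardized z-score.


Step 1: Compute median = 17.50; label A = above, B = below.
Labels in order: BBABABBAAA  (n_A = 5, n_B = 5)
Step 2: Count runs R = 6.
Step 3: Under H0 (random ordering), E[R] = 2*n_A*n_B/(n_A+n_B) + 1 = 2*5*5/10 + 1 = 6.0000.
        Var[R] = 2*n_A*n_B*(2*n_A*n_B - n_A - n_B) / ((n_A+n_B)^2 * (n_A+n_B-1)) = 2000/900 = 2.2222.
        SD[R] = 1.4907.
Step 4: R = E[R], so z = 0 with no continuity correction.
Step 5: Two-sided p-value via normal approximation = 2*(1 - Phi(|z|)) = 1.000000.
Step 6: alpha = 0.1. fail to reject H0.

R = 6, z = 0.0000, p = 1.000000, fail to reject H0.


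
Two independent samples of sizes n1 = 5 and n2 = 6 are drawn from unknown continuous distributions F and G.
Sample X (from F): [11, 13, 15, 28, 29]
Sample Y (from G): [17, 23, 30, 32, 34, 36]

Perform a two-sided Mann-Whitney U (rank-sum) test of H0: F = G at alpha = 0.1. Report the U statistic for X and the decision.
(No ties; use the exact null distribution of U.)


Step 1: Combine and sort all 11 observations; assign midranks.
sorted (value, group): (11,X), (13,X), (15,X), (17,Y), (23,Y), (28,X), (29,X), (30,Y), (32,Y), (34,Y), (36,Y)
ranks: 11->1, 13->2, 15->3, 17->4, 23->5, 28->6, 29->7, 30->8, 32->9, 34->10, 36->11
Step 2: Rank sum for X: R1 = 1 + 2 + 3 + 6 + 7 = 19.
Step 3: U_X = R1 - n1(n1+1)/2 = 19 - 5*6/2 = 19 - 15 = 4.
       U_Y = n1*n2 - U_X = 30 - 4 = 26.
Step 4: No ties, so the exact null distribution of U (based on enumerating the C(11,5) = 462 equally likely rank assignments) gives the two-sided p-value.
Step 5: p-value = 0.051948; compare to alpha = 0.1. reject H0.

U_X = 4, p = 0.051948, reject H0 at alpha = 0.1.


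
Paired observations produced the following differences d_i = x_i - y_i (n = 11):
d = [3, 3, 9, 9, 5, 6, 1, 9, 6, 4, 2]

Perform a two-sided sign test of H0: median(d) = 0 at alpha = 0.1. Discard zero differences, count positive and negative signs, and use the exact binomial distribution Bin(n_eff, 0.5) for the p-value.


Step 1: Discard zero differences. Original n = 11; n_eff = number of nonzero differences = 11.
Nonzero differences (with sign): +3, +3, +9, +9, +5, +6, +1, +9, +6, +4, +2
Step 2: Count signs: positive = 11, negative = 0.
Step 3: Under H0: P(positive) = 0.5, so the number of positives S ~ Bin(11, 0.5).
Step 4: Two-sided exact p-value = sum of Bin(11,0.5) probabilities at or below the observed probability = 0.000977.
Step 5: alpha = 0.1. reject H0.

n_eff = 11, pos = 11, neg = 0, p = 0.000977, reject H0.


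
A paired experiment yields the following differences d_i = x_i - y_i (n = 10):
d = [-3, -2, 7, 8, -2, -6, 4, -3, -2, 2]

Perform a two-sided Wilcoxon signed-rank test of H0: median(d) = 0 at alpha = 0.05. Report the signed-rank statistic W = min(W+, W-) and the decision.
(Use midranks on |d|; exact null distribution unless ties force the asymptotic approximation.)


Step 1: Drop any zero differences (none here) and take |d_i|.
|d| = [3, 2, 7, 8, 2, 6, 4, 3, 2, 2]
Step 2: Midrank |d_i| (ties get averaged ranks).
ranks: |3|->5.5, |2|->2.5, |7|->9, |8|->10, |2|->2.5, |6|->8, |4|->7, |3|->5.5, |2|->2.5, |2|->2.5
Step 3: Attach original signs; sum ranks with positive sign and with negative sign.
W+ = 9 + 10 + 7 + 2.5 = 28.5
W- = 5.5 + 2.5 + 2.5 + 8 + 5.5 + 2.5 = 26.5
(Check: W+ + W- = 55 should equal n(n+1)/2 = 55.)
Step 4: Test statistic W = min(W+, W-) = 26.5.
Step 5: Ties in |d|, so use the tie-corrected normal approximation.
        E[W] = n(n+1)/4 = 10*11/4 = 27.5.
        Tie groups: |d|=2 (t=4), |d|=3 (t=2); sum(t^3 - t) = 66.
        Var[W] = n(n+1)(2n+1)/24 - sum(t^3-t)/48 = 2310/24 - 66/48 = 94.875.
        z = (W - E[W]) / sqrt(Var[W]) = (26.5 - 27.5) / 9.7404 = -0.1027.
        Two-sided p = 2*Phi(z) = 0.918229.
Step 6: alpha = 0.05. fail to reject H0.

W+ = 28.5, W- = 26.5, W = min = 26.5, p = 0.918229, fail to reject H0.


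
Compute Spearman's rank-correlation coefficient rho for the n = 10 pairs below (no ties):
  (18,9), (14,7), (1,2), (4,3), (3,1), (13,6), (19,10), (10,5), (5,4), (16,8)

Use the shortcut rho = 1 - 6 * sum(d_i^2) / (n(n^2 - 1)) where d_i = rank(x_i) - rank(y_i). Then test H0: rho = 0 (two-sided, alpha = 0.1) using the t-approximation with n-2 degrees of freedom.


Step 1: Rank x and y separately (midranks; no ties here).
rank(x): 18->9, 14->7, 1->1, 4->3, 3->2, 13->6, 19->10, 10->5, 5->4, 16->8
rank(y): 9->9, 7->7, 2->2, 3->3, 1->1, 6->6, 10->10, 5->5, 4->4, 8->8
Step 2: d_i = R_x(i) - R_y(i); compute d_i^2.
  (9-9)^2=0, (7-7)^2=0, (1-2)^2=1, (3-3)^2=0, (2-1)^2=1, (6-6)^2=0, (10-10)^2=0, (5-5)^2=0, (4-4)^2=0, (8-8)^2=0
sum(d^2) = 2.
Step 3: rho = 1 - 6*2 / (10*(10^2 - 1)) = 1 - 12/990 = 0.987879.
Step 4: Under H0, t = rho * sqrt((n-2)/(1-rho^2)) = 18.0003 ~ t(8).
Step 5: Two-sided p-value from the t-distribution with 8 df = 0.000000.
Step 6: alpha = 0.1. reject H0.

rho = 0.9879, p = 0.000000, reject H0 at alpha = 0.1.


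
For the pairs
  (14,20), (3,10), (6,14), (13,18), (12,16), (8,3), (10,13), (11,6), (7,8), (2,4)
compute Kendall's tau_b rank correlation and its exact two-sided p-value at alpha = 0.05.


Step 1: Enumerate the 45 unordered pairs (i,j) with i<j and classify each by sign(x_j-x_i) * sign(y_j-y_i).
  (1,2):dx=-11,dy=-10->C; (1,3):dx=-8,dy=-6->C; (1,4):dx=-1,dy=-2->C; (1,5):dx=-2,dy=-4->C
  (1,6):dx=-6,dy=-17->C; (1,7):dx=-4,dy=-7->C; (1,8):dx=-3,dy=-14->C; (1,9):dx=-7,dy=-12->C
  (1,10):dx=-12,dy=-16->C; (2,3):dx=+3,dy=+4->C; (2,4):dx=+10,dy=+8->C; (2,5):dx=+9,dy=+6->C
  (2,6):dx=+5,dy=-7->D; (2,7):dx=+7,dy=+3->C; (2,8):dx=+8,dy=-4->D; (2,9):dx=+4,dy=-2->D
  (2,10):dx=-1,dy=-6->C; (3,4):dx=+7,dy=+4->C; (3,5):dx=+6,dy=+2->C; (3,6):dx=+2,dy=-11->D
  (3,7):dx=+4,dy=-1->D; (3,8):dx=+5,dy=-8->D; (3,9):dx=+1,dy=-6->D; (3,10):dx=-4,dy=-10->C
  (4,5):dx=-1,dy=-2->C; (4,6):dx=-5,dy=-15->C; (4,7):dx=-3,dy=-5->C; (4,8):dx=-2,dy=-12->C
  (4,9):dx=-6,dy=-10->C; (4,10):dx=-11,dy=-14->C; (5,6):dx=-4,dy=-13->C; (5,7):dx=-2,dy=-3->C
  (5,8):dx=-1,dy=-10->C; (5,9):dx=-5,dy=-8->C; (5,10):dx=-10,dy=-12->C; (6,7):dx=+2,dy=+10->C
  (6,8):dx=+3,dy=+3->C; (6,9):dx=-1,dy=+5->D; (6,10):dx=-6,dy=+1->D; (7,8):dx=+1,dy=-7->D
  (7,9):dx=-3,dy=-5->C; (7,10):dx=-8,dy=-9->C; (8,9):dx=-4,dy=+2->D; (8,10):dx=-9,dy=-2->C
  (9,10):dx=-5,dy=-4->C
Step 2: C = 34, D = 11, total pairs = 45.
Step 3: tau = (C - D)/(n(n-1)/2) = (34 - 11)/45 = 0.511111.
Step 4: Exact two-sided p-value (enumerate n! = 3628800 permutations of y under H0): p = 0.046623.
Step 5: alpha = 0.05. reject H0.

tau_b = 0.5111 (C=34, D=11), p = 0.046623, reject H0.


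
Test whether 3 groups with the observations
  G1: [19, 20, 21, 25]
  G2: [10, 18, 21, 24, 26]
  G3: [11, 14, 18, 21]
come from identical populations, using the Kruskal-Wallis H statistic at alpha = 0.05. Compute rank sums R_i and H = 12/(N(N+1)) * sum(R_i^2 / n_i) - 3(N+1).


Step 1: Combine all N = 13 observations and assign midranks.
sorted (value, group, rank): (10,G2,1), (11,G3,2), (14,G3,3), (18,G2,4.5), (18,G3,4.5), (19,G1,6), (20,G1,7), (21,G1,9), (21,G2,9), (21,G3,9), (24,G2,11), (25,G1,12), (26,G2,13)
Step 2: Sum ranks within each group.
R_1 = 34 (n_1 = 4)
R_2 = 38.5 (n_2 = 5)
R_3 = 18.5 (n_3 = 4)
Step 3: H = 12/(N(N+1)) * sum(R_i^2/n_i) - 3(N+1)
     = 12/(13*14) * (34^2/4 + 38.5^2/5 + 18.5^2/4) - 3*14
     = 0.065934 * 671.013 - 42
     = 2.242582.
Step 4: Ties present; correction factor C = 1 - 30/(13^3 - 13) = 0.986264. Corrected H = 2.242582 / 0.986264 = 2.273816.
Step 5: Under H0, H ~ chi^2(2); p-value = 0.320809.
Step 6: alpha = 0.05. fail to reject H0.

H = 2.2738, df = 2, p = 0.320809, fail to reject H0.


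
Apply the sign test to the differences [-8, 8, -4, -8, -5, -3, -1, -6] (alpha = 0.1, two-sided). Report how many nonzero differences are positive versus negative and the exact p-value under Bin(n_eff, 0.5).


Step 1: Discard zero differences. Original n = 8; n_eff = number of nonzero differences = 8.
Nonzero differences (with sign): -8, +8, -4, -8, -5, -3, -1, -6
Step 2: Count signs: positive = 1, negative = 7.
Step 3: Under H0: P(positive) = 0.5, so the number of positives S ~ Bin(8, 0.5).
Step 4: Two-sided exact p-value = sum of Bin(8,0.5) probabilities at or below the observed probability = 0.070312.
Step 5: alpha = 0.1. reject H0.

n_eff = 8, pos = 1, neg = 7, p = 0.070312, reject H0.


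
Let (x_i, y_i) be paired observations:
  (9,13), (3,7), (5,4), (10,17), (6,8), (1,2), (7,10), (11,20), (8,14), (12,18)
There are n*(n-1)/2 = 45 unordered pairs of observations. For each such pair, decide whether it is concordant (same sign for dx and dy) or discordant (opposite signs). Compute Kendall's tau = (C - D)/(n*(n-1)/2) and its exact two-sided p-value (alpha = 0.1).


Step 1: Enumerate the 45 unordered pairs (i,j) with i<j and classify each by sign(x_j-x_i) * sign(y_j-y_i).
  (1,2):dx=-6,dy=-6->C; (1,3):dx=-4,dy=-9->C; (1,4):dx=+1,dy=+4->C; (1,5):dx=-3,dy=-5->C
  (1,6):dx=-8,dy=-11->C; (1,7):dx=-2,dy=-3->C; (1,8):dx=+2,dy=+7->C; (1,9):dx=-1,dy=+1->D
  (1,10):dx=+3,dy=+5->C; (2,3):dx=+2,dy=-3->D; (2,4):dx=+7,dy=+10->C; (2,5):dx=+3,dy=+1->C
  (2,6):dx=-2,dy=-5->C; (2,7):dx=+4,dy=+3->C; (2,8):dx=+8,dy=+13->C; (2,9):dx=+5,dy=+7->C
  (2,10):dx=+9,dy=+11->C; (3,4):dx=+5,dy=+13->C; (3,5):dx=+1,dy=+4->C; (3,6):dx=-4,dy=-2->C
  (3,7):dx=+2,dy=+6->C; (3,8):dx=+6,dy=+16->C; (3,9):dx=+3,dy=+10->C; (3,10):dx=+7,dy=+14->C
  (4,5):dx=-4,dy=-9->C; (4,6):dx=-9,dy=-15->C; (4,7):dx=-3,dy=-7->C; (4,8):dx=+1,dy=+3->C
  (4,9):dx=-2,dy=-3->C; (4,10):dx=+2,dy=+1->C; (5,6):dx=-5,dy=-6->C; (5,7):dx=+1,dy=+2->C
  (5,8):dx=+5,dy=+12->C; (5,9):dx=+2,dy=+6->C; (5,10):dx=+6,dy=+10->C; (6,7):dx=+6,dy=+8->C
  (6,8):dx=+10,dy=+18->C; (6,9):dx=+7,dy=+12->C; (6,10):dx=+11,dy=+16->C; (7,8):dx=+4,dy=+10->C
  (7,9):dx=+1,dy=+4->C; (7,10):dx=+5,dy=+8->C; (8,9):dx=-3,dy=-6->C; (8,10):dx=+1,dy=-2->D
  (9,10):dx=+4,dy=+4->C
Step 2: C = 42, D = 3, total pairs = 45.
Step 3: tau = (C - D)/(n(n-1)/2) = (42 - 3)/45 = 0.866667.
Step 4: Exact two-sided p-value (enumerate n! = 3628800 permutations of y under H0): p = 0.000115.
Step 5: alpha = 0.1. reject H0.

tau_b = 0.8667 (C=42, D=3), p = 0.000115, reject H0.


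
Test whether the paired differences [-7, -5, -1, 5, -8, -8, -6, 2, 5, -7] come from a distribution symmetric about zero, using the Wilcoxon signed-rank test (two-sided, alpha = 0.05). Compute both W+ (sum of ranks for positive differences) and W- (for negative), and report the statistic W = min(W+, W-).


Step 1: Drop any zero differences (none here) and take |d_i|.
|d| = [7, 5, 1, 5, 8, 8, 6, 2, 5, 7]
Step 2: Midrank |d_i| (ties get averaged ranks).
ranks: |7|->7.5, |5|->4, |1|->1, |5|->4, |8|->9.5, |8|->9.5, |6|->6, |2|->2, |5|->4, |7|->7.5
Step 3: Attach original signs; sum ranks with positive sign and with negative sign.
W+ = 4 + 2 + 4 = 10
W- = 7.5 + 4 + 1 + 9.5 + 9.5 + 6 + 7.5 = 45
(Check: W+ + W- = 55 should equal n(n+1)/2 = 55.)
Step 4: Test statistic W = min(W+, W-) = 10.
Step 5: Ties in |d|, so use the tie-corrected normal approximation.
        E[W] = n(n+1)/4 = 10*11/4 = 27.5.
        Tie groups: |d|=5 (t=3), |d|=7 (t=2), |d|=8 (t=2); sum(t^3 - t) = 36.
        Var[W] = n(n+1)(2n+1)/24 - sum(t^3-t)/48 = 2310/24 - 36/48 = 95.5.
        z = (W - E[W]) / sqrt(Var[W]) = (10 - 27.5) / 9.7724 = -1.7908.
        Two-sided p = 2*Phi(z) = 0.073332.
Step 6: alpha = 0.05. fail to reject H0.

W+ = 10, W- = 45, W = min = 10, p = 0.073332, fail to reject H0.


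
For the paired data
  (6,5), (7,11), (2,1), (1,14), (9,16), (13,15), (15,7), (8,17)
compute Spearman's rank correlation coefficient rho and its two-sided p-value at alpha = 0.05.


Step 1: Rank x and y separately (midranks; no ties here).
rank(x): 6->3, 7->4, 2->2, 1->1, 9->6, 13->7, 15->8, 8->5
rank(y): 5->2, 11->4, 1->1, 14->5, 16->7, 15->6, 7->3, 17->8
Step 2: d_i = R_x(i) - R_y(i); compute d_i^2.
  (3-2)^2=1, (4-4)^2=0, (2-1)^2=1, (1-5)^2=16, (6-7)^2=1, (7-6)^2=1, (8-3)^2=25, (5-8)^2=9
sum(d^2) = 54.
Step 3: rho = 1 - 6*54 / (8*(8^2 - 1)) = 1 - 324/504 = 0.357143.
Step 4: Under H0, t = rho * sqrt((n-2)/(1-rho^2)) = 0.9366 ~ t(6).
Step 5: Two-sided p-value from the t-distribution with 6 df = 0.385121.
Step 6: alpha = 0.05. fail to reject H0.

rho = 0.3571, p = 0.385121, fail to reject H0 at alpha = 0.05.


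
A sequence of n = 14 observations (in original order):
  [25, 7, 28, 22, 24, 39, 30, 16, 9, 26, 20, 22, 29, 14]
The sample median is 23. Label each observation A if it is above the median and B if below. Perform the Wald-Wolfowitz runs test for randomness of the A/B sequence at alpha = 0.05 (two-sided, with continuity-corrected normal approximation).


Step 1: Compute median = 23; label A = above, B = below.
Labels in order: ABABAAABBABBAB  (n_A = 7, n_B = 7)
Step 2: Count runs R = 10.
Step 3: Under H0 (random ordering), E[R] = 2*n_A*n_B/(n_A+n_B) + 1 = 2*7*7/14 + 1 = 8.0000.
        Var[R] = 2*n_A*n_B*(2*n_A*n_B - n_A - n_B) / ((n_A+n_B)^2 * (n_A+n_B-1)) = 8232/2548 = 3.2308.
        SD[R] = 1.7974.
Step 4: Continuity-corrected z = (R - 0.5 - E[R]) / SD[R] = (10 - 0.5 - 8.0000) / 1.7974 = 0.8345.
Step 5: Two-sided p-value via normal approximation = 2*(1 - Phi(|z|)) = 0.403986.
Step 6: alpha = 0.05. fail to reject H0.

R = 10, z = 0.8345, p = 0.403986, fail to reject H0.
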